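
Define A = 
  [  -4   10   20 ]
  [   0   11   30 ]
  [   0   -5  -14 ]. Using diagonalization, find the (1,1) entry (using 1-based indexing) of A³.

-64

Characteristic polynomial: λ^3 + 7λ^2 + 8λ - 16 = (λ - 1)(λ + 4)^2, so the eigenvalues are -4, -4, 1.
λ=-4: eigenvector (5, 4, -2).
λ=1: eigenvector (2, 3, -1).
λ=-4: eigenvector (-2, -2, 1).
P = [[5, 2, -2], [4, 3, -2], [-2, -1, 1]], D = diag(-4, 1, -4), P⁻¹ = [[1, 0, 2], [0, 1, 2], [2, 1, 7]].
A³ = P·diag(-64, 1, -64)·P⁻¹ = [[-64, 130, 260], [0, 131, 390], [0, -65, -194]].
The requested entry is -64.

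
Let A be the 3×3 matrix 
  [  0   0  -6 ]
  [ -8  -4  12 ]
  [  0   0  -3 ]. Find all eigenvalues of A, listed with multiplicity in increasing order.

Characteristic polynomial: p(μ) = μ^3 + 7μ^2 + 12μ = μ(μ + 3)(μ + 4).
Roots (with multiplicity): -4, -3, 0.

-4, -3, 0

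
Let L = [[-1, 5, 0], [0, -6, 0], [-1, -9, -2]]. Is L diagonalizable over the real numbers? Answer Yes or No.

Yes

Characteristic polynomial: p(t) = t^3 + 9t^2 + 20t + 12 = (t + 1)(t + 2)(t + 6).
All 3 eigenvalues are distinct, so L is diagonalizable.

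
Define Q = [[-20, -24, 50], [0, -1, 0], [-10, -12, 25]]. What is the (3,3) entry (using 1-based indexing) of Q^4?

Characteristic polynomial: λ^3 - 4λ^2 - 5λ = λ(λ - 5)(λ + 1), so the eigenvalues are -1, 0, 5.
λ=0: eigenvector (5, 0, 2).
λ=-1: eigenvector (4, 1, 2).
λ=5: eigenvector (2, 0, 1).
P = [[5, 4, 2], [0, 1, 0], [2, 2, 1]], D = diag(0, -1, 5), P⁻¹ = [[1, 0, -2], [0, 1, 0], [-2, -2, 5]].
Q⁴ = P·diag(0, 1, 625)·P⁻¹ = [[-2500, -2496, 6250], [0, 1, 0], [-1250, -1248, 3125]].
The requested entry is 3125.

3125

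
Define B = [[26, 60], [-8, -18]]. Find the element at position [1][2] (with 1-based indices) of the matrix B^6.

698880

Characteristic polynomial: λ^2 - 8λ + 12 = (λ - 6)(λ - 2), so the eigenvalues are 2, 6.
λ=6: eigenvector (-3, 1).
λ=2: eigenvector (-5, 2).
P = [[-3, -5], [1, 2]], D = diag(6, 2), P⁻¹ = [[-2, -5], [1, 3]].
B⁶ = P·diag(46656, 64)·P⁻¹ = [[279616, 698880], [-93184, -232896]].
The requested entry is 698880.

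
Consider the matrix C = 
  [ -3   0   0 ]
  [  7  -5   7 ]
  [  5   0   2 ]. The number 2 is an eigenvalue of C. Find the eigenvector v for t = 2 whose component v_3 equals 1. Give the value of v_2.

1

C − 2I = [[-5, 0, 0], [7, -7, 7], [5, 0, 0]].
Solving (C − 2I)v = 0 gives the eigenspace spanned by (0, 1, 1).
With v_3 = 1, v = (0, 1, 1), so v_2 = 1.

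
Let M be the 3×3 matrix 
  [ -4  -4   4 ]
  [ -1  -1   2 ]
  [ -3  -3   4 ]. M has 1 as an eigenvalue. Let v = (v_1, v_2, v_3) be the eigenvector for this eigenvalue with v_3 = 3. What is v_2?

M − 1I = [[-5, -4, 4], [-1, -2, 2], [-3, -3, 3]].
Solving (M − 1I)v = 0 gives the eigenspace spanned by (0, 3, 3).
With v_3 = 3, v = (0, 3, 3), so v_2 = 3.

3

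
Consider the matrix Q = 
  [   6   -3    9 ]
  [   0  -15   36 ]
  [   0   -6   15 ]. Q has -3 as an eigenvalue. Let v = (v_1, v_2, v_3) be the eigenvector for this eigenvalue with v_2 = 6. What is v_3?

Q + 3I = [[9, -3, 9], [0, -12, 36], [0, -6, 18]].
Solving (Q + 3I)v = 0 gives the eigenspace spanned by (0, 6, 2).
With v_2 = 6, v = (0, 6, 2), so v_3 = 2.

2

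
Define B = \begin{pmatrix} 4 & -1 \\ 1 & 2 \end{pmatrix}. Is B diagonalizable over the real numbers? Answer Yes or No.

No

Characteristic polynomial: p(t) = t^2 - 6t + 9 = (t - 3)^2.
t = 3 has algebraic multiplicity 2; rank(B − 3I) = 1, so geometric multiplicity = 1.
Geometric multiplicity < algebraic multiplicity, so B is not diagonalizable.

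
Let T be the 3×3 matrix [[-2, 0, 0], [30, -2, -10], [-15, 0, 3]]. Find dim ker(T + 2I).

T + 2I = [[0, 0, 0], [30, 0, -10], [-15, 0, 5]].
This matrix has rank 1, so its null space has dimension 3 − 1 = 2.

2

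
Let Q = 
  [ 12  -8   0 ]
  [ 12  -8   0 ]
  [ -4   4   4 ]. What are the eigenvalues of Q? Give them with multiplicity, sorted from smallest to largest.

Characteristic polynomial: p(r) = r^3 - 8r^2 + 16r = r(r - 4)^2.
Roots (with multiplicity): 0, 4, 4.

0, 4, 4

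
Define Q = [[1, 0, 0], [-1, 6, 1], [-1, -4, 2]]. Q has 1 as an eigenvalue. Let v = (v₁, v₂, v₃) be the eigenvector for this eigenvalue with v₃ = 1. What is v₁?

1

Q − 1I = [[0, 0, 0], [-1, 5, 1], [-1, -4, 1]].
Solving (Q − 1I)v = 0 gives the eigenspace spanned by (1, 0, 1).
With v₃ = 1, v = (1, 0, 1), so v₁ = 1.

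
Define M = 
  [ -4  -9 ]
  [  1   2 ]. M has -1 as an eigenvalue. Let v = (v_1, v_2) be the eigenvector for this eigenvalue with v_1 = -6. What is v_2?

M + 1I = [[-3, -9], [1, 3]].
Solving (M + 1I)v = 0 gives the eigenspace spanned by (-6, 2).
With v_1 = -6, v = (-6, 2), so v_2 = 2.

2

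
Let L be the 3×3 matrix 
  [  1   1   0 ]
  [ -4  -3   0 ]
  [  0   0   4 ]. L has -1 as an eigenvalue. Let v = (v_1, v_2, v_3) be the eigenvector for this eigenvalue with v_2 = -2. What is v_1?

L + 1I = [[2, 1, 0], [-4, -2, 0], [0, 0, 5]].
Solving (L + 1I)v = 0 gives the eigenspace spanned by (1, -2, 0).
With v_2 = -2, v = (1, -2, 0), so v_1 = 1.

1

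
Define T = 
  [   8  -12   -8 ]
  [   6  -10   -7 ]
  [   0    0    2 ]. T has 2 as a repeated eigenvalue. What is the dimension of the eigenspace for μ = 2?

1

T − 2I = [[6, -12, -8], [6, -12, -7], [0, 0, 0]].
This matrix has rank 2, so its null space has dimension 3 − 2 = 1.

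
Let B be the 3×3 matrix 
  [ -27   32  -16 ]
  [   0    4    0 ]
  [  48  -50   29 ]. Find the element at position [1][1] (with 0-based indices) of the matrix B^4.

Characteristic polynomial: t^3 - 6t^2 - 7t + 60 = (t - 5)(t - 4)(t + 3), so the eigenvalues are -3, 4, 5.
t=5: eigenvector (1, 0, -2).
t=-3: eigenvector (2, 0, -3).
t=4: eigenvector (0, 1, 2).
P = [[1, 2, 0], [0, 0, 1], [-2, -3, 2]], D = diag(5, -3, 4), P⁻¹ = [[-3, 4, -2], [2, -2, 1], [0, 1, 0]].
B⁴ = P·diag(625, 81, 256)·P⁻¹ = [[-1551, 2176, -1088], [0, 256, 0], [3264, -4002, 2257]].
The requested entry is 256.

256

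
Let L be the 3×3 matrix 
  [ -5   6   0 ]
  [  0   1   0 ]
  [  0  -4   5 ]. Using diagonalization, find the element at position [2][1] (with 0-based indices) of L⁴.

Characteristic polynomial: μ^3 - μ^2 - 25μ + 25 = (μ - 5)(μ - 1)(μ + 5), so the eigenvalues are -5, 1, 5.
μ=5: eigenvector (0, 0, 1).
μ=1: eigenvector (1, 1, 1).
μ=-5: eigenvector (1, 0, 0).
P = [[0, 1, 1], [0, 1, 0], [1, 1, 0]], D = diag(5, 1, -5), P⁻¹ = [[0, -1, 1], [0, 1, 0], [1, -1, 0]].
L⁴ = P·diag(625, 1, 625)·P⁻¹ = [[625, -624, 0], [0, 1, 0], [0, -624, 625]].
The requested entry is -624.

-624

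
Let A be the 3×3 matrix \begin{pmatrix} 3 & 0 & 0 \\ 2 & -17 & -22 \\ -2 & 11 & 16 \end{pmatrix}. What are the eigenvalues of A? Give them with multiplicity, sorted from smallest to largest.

Characteristic polynomial: p(μ) = μ^3 - 2μ^2 - 33μ + 90 = (μ - 5)(μ - 3)(μ + 6).
Roots (with multiplicity): -6, 3, 5.

-6, 3, 5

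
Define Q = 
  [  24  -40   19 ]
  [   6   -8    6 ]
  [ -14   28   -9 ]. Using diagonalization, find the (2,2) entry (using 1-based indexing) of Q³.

-80

Characteristic polynomial: t^3 - 7t^2 + 2t + 40 = (t - 5)(t - 4)(t + 2), so the eigenvalues are -2, 4, 5.
t=5: eigenvector (1, 0, -1).
t=4: eigenvector (2, 1, 0).
t=-2: eigenvector (-3, -1, 2).
P = [[1, 2, -3], [0, 1, -1], [-1, 0, 2]], D = diag(5, 4, -2), P⁻¹ = [[2, -4, 1], [1, -1, 1], [1, -2, 1]].
Q³ = P·diag(125, 64, -8)·P⁻¹ = [[402, -676, 277], [72, -80, 72], [-266, 532, -141]].
The requested entry is -80.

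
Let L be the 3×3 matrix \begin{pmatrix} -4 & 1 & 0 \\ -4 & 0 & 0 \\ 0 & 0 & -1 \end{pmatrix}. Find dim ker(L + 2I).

L + 2I = [[-2, 1, 0], [-4, 2, 0], [0, 0, 1]].
This matrix has rank 2, so its null space has dimension 3 − 2 = 1.

1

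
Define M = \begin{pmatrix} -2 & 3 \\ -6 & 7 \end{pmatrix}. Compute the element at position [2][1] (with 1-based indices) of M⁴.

-510

Characteristic polynomial: λ^2 - 5λ + 4 = (λ - 4)(λ - 1), so the eigenvalues are 1, 4.
λ=4: eigenvector (1, 2).
λ=1: eigenvector (-1, -1).
P = [[1, -1], [2, -1]], D = diag(4, 1), P⁻¹ = [[-1, 1], [-2, 1]].
M⁴ = P·diag(256, 1)·P⁻¹ = [[-254, 255], [-510, 511]].
The requested entry is -510.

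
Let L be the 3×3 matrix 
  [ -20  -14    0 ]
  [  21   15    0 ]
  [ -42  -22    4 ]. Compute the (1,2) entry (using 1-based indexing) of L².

Characteristic polynomial: r^3 + r^2 - 26r + 24 = (r - 4)(r - 1)(r + 6), so the eigenvalues are -6, 1, 4.
r=1: eigenvector (-2, 3, -6).
r=-6: eigenvector (1, -1, 2).
r=4: eigenvector (0, 0, 1).
P = [[-2, 1, 0], [3, -1, 0], [-6, 2, 1]], D = diag(1, -6, 4), P⁻¹ = [[1, 1, 0], [3, 2, 0], [0, 2, 1]].
L² = P·diag(1, 36, 16)·P⁻¹ = [[106, 70, 0], [-105, -69, 0], [210, 170, 16]].
The requested entry is 70.

70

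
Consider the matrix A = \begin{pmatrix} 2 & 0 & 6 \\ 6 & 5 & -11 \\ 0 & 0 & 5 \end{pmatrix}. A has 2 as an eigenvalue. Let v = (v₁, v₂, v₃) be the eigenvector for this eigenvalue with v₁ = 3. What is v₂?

-6

A − 2I = [[0, 0, 6], [6, 3, -11], [0, 0, 3]].
Solving (A − 2I)v = 0 gives the eigenspace spanned by (3, -6, 0).
With v₁ = 3, v = (3, -6, 0), so v₂ = -6.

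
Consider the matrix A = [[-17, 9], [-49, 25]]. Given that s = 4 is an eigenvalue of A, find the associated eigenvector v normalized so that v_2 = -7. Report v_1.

A − 4I = [[-21, 9], [-49, 21]].
Solving (A − 4I)v = 0 gives the eigenspace spanned by (-3, -7).
With v_2 = -7, v = (-3, -7), so v_1 = -3.

-3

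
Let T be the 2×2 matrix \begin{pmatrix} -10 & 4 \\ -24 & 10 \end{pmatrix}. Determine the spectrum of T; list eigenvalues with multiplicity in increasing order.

Characteristic polynomial: p(r) = r^2 - 4 = (r - 2)(r + 2).
Roots (with multiplicity): -2, 2.

-2, 2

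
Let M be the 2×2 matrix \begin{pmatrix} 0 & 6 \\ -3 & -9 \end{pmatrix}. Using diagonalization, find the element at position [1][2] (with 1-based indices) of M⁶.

Characteristic polynomial: s^2 + 9s + 18 = (s + 3)(s + 6), so the eigenvalues are -6, -3.
s=-6: eigenvector (-1, 1).
s=-3: eigenvector (2, -1).
P = [[-1, 2], [1, -1]], D = diag(-6, -3), P⁻¹ = [[1, 2], [1, 1]].
M⁶ = P·diag(46656, 729)·P⁻¹ = [[-45198, -91854], [45927, 92583]].
The requested entry is -91854.

-91854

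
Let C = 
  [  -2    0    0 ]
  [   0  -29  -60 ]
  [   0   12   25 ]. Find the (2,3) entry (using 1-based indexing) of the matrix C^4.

6240

Characteristic polynomial: λ^3 + 6λ^2 + 3λ - 10 = (λ - 1)(λ + 2)(λ + 5), so the eigenvalues are -5, -2, 1.
λ=1: eigenvector (0, -2, 1).
λ=-5: eigenvector (0, 5, -2).
λ=-2: eigenvector (1, 0, 0).
P = [[0, 0, 1], [-2, 5, 0], [1, -2, 0]], D = diag(1, -5, -2), P⁻¹ = [[0, 2, 5], [0, 1, 2], [1, 0, 0]].
C⁴ = P·diag(1, 625, 16)·P⁻¹ = [[16, 0, 0], [0, 3121, 6240], [0, -1248, -2495]].
The requested entry is 6240.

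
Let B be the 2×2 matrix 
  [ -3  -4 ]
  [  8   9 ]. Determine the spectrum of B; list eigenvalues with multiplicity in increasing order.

Characteristic polynomial: p(r) = r^2 - 6r + 5 = (r - 5)(r - 1).
Roots (with multiplicity): 1, 5.

1, 5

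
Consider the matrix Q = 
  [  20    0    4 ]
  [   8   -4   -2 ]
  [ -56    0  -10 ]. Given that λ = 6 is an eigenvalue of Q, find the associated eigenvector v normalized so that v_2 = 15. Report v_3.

Q − 6I = [[14, 0, 4], [8, -10, -2], [-56, 0, -16]].
Solving (Q − 6I)v = 0 gives the eigenspace spanned by (10, 15, -35).
With v_2 = 15, v = (10, 15, -35), so v_3 = -35.

-35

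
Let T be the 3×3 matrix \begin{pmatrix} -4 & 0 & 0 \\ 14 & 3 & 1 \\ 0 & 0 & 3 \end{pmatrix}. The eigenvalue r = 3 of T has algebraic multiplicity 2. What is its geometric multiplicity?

1

T − 3I = [[-7, 0, 0], [14, 0, 1], [0, 0, 0]].
This matrix has rank 2, so its null space has dimension 3 − 2 = 1.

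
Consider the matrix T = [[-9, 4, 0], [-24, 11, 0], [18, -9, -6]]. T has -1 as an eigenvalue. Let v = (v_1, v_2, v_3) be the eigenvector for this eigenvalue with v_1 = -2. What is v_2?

-4

T + 1I = [[-8, 4, 0], [-24, 12, 0], [18, -9, -5]].
Solving (T + 1I)v = 0 gives the eigenspace spanned by (-2, -4, 0).
With v_1 = -2, v = (-2, -4, 0), so v_2 = -4.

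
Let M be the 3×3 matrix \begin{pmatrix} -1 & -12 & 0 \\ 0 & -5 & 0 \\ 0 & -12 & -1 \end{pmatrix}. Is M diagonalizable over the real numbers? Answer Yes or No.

Yes

Characteristic polynomial: p(s) = s^3 + 7s^2 + 11s + 5 = (s + 1)^2(s + 5).
s = -1 has algebraic multiplicity 2; rank(M + 1I) = 1, so geometric multiplicity = 2.
Every eigenvalue has geometric = algebraic multiplicity, so M is diagonalizable.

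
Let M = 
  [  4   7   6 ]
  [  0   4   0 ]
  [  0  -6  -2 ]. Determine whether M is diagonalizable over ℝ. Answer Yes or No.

No

Characteristic polynomial: p(λ) = λ^3 - 6λ^2 + 32 = (λ - 4)^2(λ + 2).
λ = 4 has algebraic multiplicity 2; rank(M − 4I) = 2, so geometric multiplicity = 1.
Geometric multiplicity < algebraic multiplicity, so M is not diagonalizable.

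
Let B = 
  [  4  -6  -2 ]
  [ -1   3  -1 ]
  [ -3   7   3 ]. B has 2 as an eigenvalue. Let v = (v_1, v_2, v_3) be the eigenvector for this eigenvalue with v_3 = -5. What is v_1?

10

B − 2I = [[2, -6, -2], [-1, 1, -1], [-3, 7, 1]].
Solving (B − 2I)v = 0 gives the eigenspace spanned by (10, 5, -5).
With v_3 = -5, v = (10, 5, -5), so v_1 = 10.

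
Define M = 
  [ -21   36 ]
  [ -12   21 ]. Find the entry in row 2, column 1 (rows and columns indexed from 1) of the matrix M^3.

-108

Characteristic polynomial: μ^2 - 9 = (μ - 3)(μ + 3), so the eigenvalues are -3, 3.
μ=3: eigenvector (-3, -2).
μ=-3: eigenvector (2, 1).
P = [[-3, 2], [-2, 1]], D = diag(3, -3), P⁻¹ = [[1, -2], [2, -3]].
M³ = P·diag(27, -27)·P⁻¹ = [[-189, 324], [-108, 189]].
The requested entry is -108.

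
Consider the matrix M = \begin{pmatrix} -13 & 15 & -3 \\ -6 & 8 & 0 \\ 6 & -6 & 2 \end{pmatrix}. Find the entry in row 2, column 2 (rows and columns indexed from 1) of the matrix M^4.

-494

Characteristic polynomial: s^3 + 3s^2 - 6s - 8 = (s - 2)(s + 1)(s + 4), so the eigenvalues are -4, -1, 2.
s=-1: eigenvector (-3, -2, 2).
s=2: eigenvector (1, 1, 0).
s=-4: eigenvector (-2, -1, 1).
P = [[-3, 1, -2], [-2, 1, -1], [2, 0, 1]], D = diag(-1, 2, -4), P⁻¹ = [[1, -1, 1], [0, 1, 1], [-2, 2, -1]].
M⁴ = P·diag(1, 16, 256)·P⁻¹ = [[1021, -1005, 525], [510, -494, 270], [-510, 510, -254]].
The requested entry is -494.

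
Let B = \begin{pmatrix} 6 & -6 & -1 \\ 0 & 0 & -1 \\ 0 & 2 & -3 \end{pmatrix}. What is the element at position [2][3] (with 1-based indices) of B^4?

Characteristic polynomial: s^3 - 3s^2 - 16s - 12 = (s - 6)(s + 1)(s + 2), so the eigenvalues are -2, -1, 6.
s=6: eigenvector (1, 0, 0).
s=-2: eigenvector (1, 1, 2).
s=-1: eigenvector (-1, -1, -1).
P = [[1, 1, -1], [0, 1, -1], [0, 2, -1]], D = diag(6, -2, -1), P⁻¹ = [[1, -1, 0], [0, -1, 1], [0, -2, 1]].
B⁴ = P·diag(1296, 16, 1)·P⁻¹ = [[1296, -1310, 15], [0, -14, 15], [0, -30, 31]].
The requested entry is 15.

15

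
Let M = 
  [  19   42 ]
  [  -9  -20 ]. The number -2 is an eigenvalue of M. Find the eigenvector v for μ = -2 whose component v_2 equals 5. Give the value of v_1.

M + 2I = [[21, 42], [-9, -18]].
Solving (M + 2I)v = 0 gives the eigenspace spanned by (-10, 5).
With v_2 = 5, v = (-10, 5), so v_1 = -10.

-10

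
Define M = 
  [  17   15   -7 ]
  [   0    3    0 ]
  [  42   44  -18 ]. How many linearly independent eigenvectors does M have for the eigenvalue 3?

1

M − 3I = [[14, 15, -7], [0, 0, 0], [42, 44, -21]].
This matrix has rank 2, so its null space has dimension 3 − 2 = 1.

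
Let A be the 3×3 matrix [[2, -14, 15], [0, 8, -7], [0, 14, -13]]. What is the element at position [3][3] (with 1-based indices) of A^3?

Characteristic polynomial: s^3 + 3s^2 - 16s + 12 = (s - 2)(s - 1)(s + 6), so the eigenvalues are -6, 1, 2.
s=2: eigenvector (1, 0, 0).
s=-6: eigenvector (2, -1, -2).
s=1: eigenvector (-1, 1, 1).
P = [[1, 2, -1], [0, -1, 1], [0, -2, 1]], D = diag(2, -6, 1), P⁻¹ = [[1, 0, 1], [0, 1, -1], [0, 2, -1]].
A³ = P·diag(8, -216, 1)·P⁻¹ = [[8, -434, 441], [0, 218, -217], [0, 434, -433]].
The requested entry is -433.

-433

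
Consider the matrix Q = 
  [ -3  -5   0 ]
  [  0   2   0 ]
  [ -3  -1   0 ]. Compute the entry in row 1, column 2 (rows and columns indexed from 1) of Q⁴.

Characteristic polynomial: t^3 + t^2 - 6t = t(t - 2)(t + 3), so the eigenvalues are -3, 0, 2.
t=-3: eigenvector (1, 0, 1).
t=2: eigenvector (-1, 1, 1).
t=0: eigenvector (0, 0, 1).
P = [[1, -1, 0], [0, 1, 0], [1, 1, 1]], D = diag(-3, 2, 0), P⁻¹ = [[1, 1, 0], [0, 1, 0], [-1, -2, 1]].
Q⁴ = P·diag(81, 16, 0)·P⁻¹ = [[81, 65, 0], [0, 16, 0], [81, 97, 0]].
The requested entry is 65.

65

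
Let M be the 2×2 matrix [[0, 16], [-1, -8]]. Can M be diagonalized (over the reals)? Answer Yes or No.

Characteristic polynomial: p(μ) = μ^2 + 8μ + 16 = (μ + 4)^2.
μ = -4 has algebraic multiplicity 2; rank(M + 4I) = 1, so geometric multiplicity = 1.
Geometric multiplicity < algebraic multiplicity, so M is not diagonalizable.

No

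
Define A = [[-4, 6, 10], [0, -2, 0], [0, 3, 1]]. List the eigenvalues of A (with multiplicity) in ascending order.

Characteristic polynomial: p(r) = r^3 + 5r^2 + 2r - 8 = (r - 1)(r + 2)(r + 4).
Roots (with multiplicity): -4, -2, 1.

-4, -2, 1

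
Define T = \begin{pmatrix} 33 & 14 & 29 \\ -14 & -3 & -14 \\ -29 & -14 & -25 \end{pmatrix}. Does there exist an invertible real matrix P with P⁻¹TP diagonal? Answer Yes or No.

No

Characteristic polynomial: p(μ) = μ^3 - 5μ^2 - 8μ + 48 = (μ - 4)^2(μ + 3).
μ = 4 has algebraic multiplicity 2; rank(T − 4I) = 2, so geometric multiplicity = 1.
Geometric multiplicity < algebraic multiplicity, so T is not diagonalizable.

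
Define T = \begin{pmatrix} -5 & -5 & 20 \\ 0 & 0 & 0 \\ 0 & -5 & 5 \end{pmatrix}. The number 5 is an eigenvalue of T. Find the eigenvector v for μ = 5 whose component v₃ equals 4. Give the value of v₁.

T − 5I = [[-10, -5, 20], [0, -5, 0], [0, -5, 0]].
Solving (T − 5I)v = 0 gives the eigenspace spanned by (8, 0, 4).
With v₃ = 4, v = (8, 0, 4), so v₁ = 8.

8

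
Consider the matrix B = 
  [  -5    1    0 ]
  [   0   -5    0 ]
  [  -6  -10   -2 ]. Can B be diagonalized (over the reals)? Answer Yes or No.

No

Characteristic polynomial: p(λ) = λ^3 + 12λ^2 + 45λ + 50 = (λ + 2)(λ + 5)^2.
λ = -5 has algebraic multiplicity 2; rank(B + 5I) = 2, so geometric multiplicity = 1.
Geometric multiplicity < algebraic multiplicity, so B is not diagonalizable.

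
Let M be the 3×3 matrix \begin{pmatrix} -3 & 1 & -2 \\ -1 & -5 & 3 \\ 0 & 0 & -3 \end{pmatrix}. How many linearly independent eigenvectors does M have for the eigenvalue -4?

M + 4I = [[1, 1, -2], [-1, -1, 3], [0, 0, 1]].
This matrix has rank 2, so its null space has dimension 3 − 2 = 1.

1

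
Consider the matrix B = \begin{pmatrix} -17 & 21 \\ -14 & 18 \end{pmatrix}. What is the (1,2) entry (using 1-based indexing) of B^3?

273

Characteristic polynomial: λ^2 - λ - 12 = (λ - 4)(λ + 3), so the eigenvalues are -3, 4.
λ=-3: eigenvector (-3, -2).
λ=4: eigenvector (1, 1).
P = [[-3, 1], [-2, 1]], D = diag(-3, 4), P⁻¹ = [[-1, 1], [-2, 3]].
B³ = P·diag(-27, 64)·P⁻¹ = [[-209, 273], [-182, 246]].
The requested entry is 273.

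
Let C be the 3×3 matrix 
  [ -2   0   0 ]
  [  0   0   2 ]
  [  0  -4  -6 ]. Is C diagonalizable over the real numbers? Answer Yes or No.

Characteristic polynomial: p(λ) = λ^3 + 8λ^2 + 20λ + 16 = (λ + 2)^2(λ + 4).
λ = -2 has algebraic multiplicity 2; rank(C + 2I) = 1, so geometric multiplicity = 2.
Every eigenvalue has geometric = algebraic multiplicity, so C is diagonalizable.

Yes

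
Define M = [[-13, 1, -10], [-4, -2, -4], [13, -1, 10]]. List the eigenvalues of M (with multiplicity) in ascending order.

Characteristic polynomial: p(μ) = μ^3 + 5μ^2 + 6μ = μ(μ + 2)(μ + 3).
Roots (with multiplicity): -3, -2, 0.

-3, -2, 0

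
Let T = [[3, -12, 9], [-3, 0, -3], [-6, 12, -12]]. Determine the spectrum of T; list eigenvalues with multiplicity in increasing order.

-6, -3, 0

Characteristic polynomial: p(μ) = μ^3 + 9μ^2 + 18μ = μ(μ + 3)(μ + 6).
Roots (with multiplicity): -6, -3, 0.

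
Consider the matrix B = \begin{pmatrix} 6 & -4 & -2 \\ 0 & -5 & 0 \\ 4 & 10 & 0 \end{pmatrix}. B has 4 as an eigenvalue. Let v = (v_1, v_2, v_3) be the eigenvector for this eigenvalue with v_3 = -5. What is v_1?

-5

B − 4I = [[2, -4, -2], [0, -9, 0], [4, 10, -4]].
Solving (B − 4I)v = 0 gives the eigenspace spanned by (-5, 0, -5).
With v_3 = -5, v = (-5, 0, -5), so v_1 = -5.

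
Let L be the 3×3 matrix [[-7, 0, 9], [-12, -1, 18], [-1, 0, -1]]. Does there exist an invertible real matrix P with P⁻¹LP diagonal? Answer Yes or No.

No

Characteristic polynomial: p(s) = s^3 + 9s^2 + 24s + 16 = (s + 1)(s + 4)^2.
s = -4 has algebraic multiplicity 2; rank(L + 4I) = 2, so geometric multiplicity = 1.
Geometric multiplicity < algebraic multiplicity, so L is not diagonalizable.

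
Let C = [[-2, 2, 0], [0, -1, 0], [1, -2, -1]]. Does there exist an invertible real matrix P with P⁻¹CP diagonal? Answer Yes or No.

Characteristic polynomial: p(t) = t^3 + 4t^2 + 5t + 2 = (t + 1)^2(t + 2).
t = -1 has algebraic multiplicity 2; rank(C + 1I) = 1, so geometric multiplicity = 2.
Every eigenvalue has geometric = algebraic multiplicity, so C is diagonalizable.

Yes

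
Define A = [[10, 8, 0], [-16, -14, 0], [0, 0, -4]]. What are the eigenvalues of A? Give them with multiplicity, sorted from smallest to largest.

Characteristic polynomial: p(s) = s^3 + 8s^2 + 4s - 48 = (s - 2)(s + 4)(s + 6).
Roots (with multiplicity): -6, -4, 2.

-6, -4, 2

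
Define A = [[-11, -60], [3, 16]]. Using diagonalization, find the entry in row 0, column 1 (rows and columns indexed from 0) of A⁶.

-81900

Characteristic polynomial: r^2 - 5r + 4 = (r - 4)(r - 1), so the eigenvalues are 1, 4.
r=4: eigenvector (-4, 1).
r=1: eigenvector (-5, 1).
P = [[-4, -5], [1, 1]], D = diag(4, 1), P⁻¹ = [[1, 5], [-1, -4]].
A⁶ = P·diag(4096, 1)·P⁻¹ = [[-16379, -81900], [4095, 20476]].
The requested entry is -81900.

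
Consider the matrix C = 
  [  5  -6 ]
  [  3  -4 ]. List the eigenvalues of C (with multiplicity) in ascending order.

Characteristic polynomial: p(s) = s^2 - s - 2 = (s - 2)(s + 1).
Roots (with multiplicity): -1, 2.

-1, 2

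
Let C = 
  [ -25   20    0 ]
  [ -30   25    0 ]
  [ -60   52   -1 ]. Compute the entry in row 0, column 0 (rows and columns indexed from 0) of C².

25

Characteristic polynomial: s^3 + s^2 - 25s - 25 = (s - 5)(s + 1)(s + 5), so the eigenvalues are -5, -1, 5.
s=-5: eigenvector (1, 1, 2).
s=-1: eigenvector (0, 0, 1).
s=5: eigenvector (2, 3, 6).
P = [[1, 0, 2], [1, 0, 3], [2, 1, 6]], D = diag(-5, -1, 5), P⁻¹ = [[3, -2, 0], [0, -2, 1], [-1, 1, 0]].
C² = P·diag(25, 1, 25)·P⁻¹ = [[25, 0, 0], [0, 25, 0], [0, 48, 1]].
The requested entry is 25.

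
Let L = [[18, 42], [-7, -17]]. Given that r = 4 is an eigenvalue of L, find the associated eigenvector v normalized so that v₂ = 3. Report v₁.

L − 4I = [[14, 42], [-7, -21]].
Solving (L − 4I)v = 0 gives the eigenspace spanned by (-9, 3).
With v₂ = 3, v = (-9, 3), so v₁ = -9.

-9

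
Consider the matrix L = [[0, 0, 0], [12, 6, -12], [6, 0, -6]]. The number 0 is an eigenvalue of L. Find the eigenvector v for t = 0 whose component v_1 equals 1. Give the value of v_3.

L = [[0, 0, 0], [12, 6, -12], [6, 0, -6]].
Solving (L)v = 0 gives the eigenspace spanned by (1, 0, 1).
With v_1 = 1, v = (1, 0, 1), so v_3 = 1.

1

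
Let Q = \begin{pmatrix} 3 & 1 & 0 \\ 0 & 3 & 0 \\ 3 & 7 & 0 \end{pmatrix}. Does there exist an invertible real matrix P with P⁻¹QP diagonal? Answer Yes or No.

No

Characteristic polynomial: p(λ) = λ^3 - 6λ^2 + 9λ = λ(λ - 3)^2.
λ = 3 has algebraic multiplicity 2; rank(Q − 3I) = 2, so geometric multiplicity = 1.
Geometric multiplicity < algebraic multiplicity, so Q is not diagonalizable.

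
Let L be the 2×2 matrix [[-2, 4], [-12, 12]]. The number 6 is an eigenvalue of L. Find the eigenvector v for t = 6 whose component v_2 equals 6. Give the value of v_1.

L − 6I = [[-8, 4], [-12, 6]].
Solving (L − 6I)v = 0 gives the eigenspace spanned by (3, 6).
With v_2 = 6, v = (3, 6), so v_1 = 3.

3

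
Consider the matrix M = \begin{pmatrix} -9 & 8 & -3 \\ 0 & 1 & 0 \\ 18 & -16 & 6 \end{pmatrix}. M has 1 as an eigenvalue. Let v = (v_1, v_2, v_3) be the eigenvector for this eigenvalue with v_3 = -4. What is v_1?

2

M − 1I = [[-10, 8, -3], [0, 0, 0], [18, -16, 5]].
Solving (M − 1I)v = 0 gives the eigenspace spanned by (2, 1, -4).
With v_3 = -4, v = (2, 1, -4), so v_1 = 2.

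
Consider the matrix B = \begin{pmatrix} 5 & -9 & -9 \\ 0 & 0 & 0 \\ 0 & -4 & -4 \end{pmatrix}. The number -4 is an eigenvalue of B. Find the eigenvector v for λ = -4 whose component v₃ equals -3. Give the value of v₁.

-3

B + 4I = [[9, -9, -9], [0, 4, 0], [0, -4, 0]].
Solving (B + 4I)v = 0 gives the eigenspace spanned by (-3, 0, -3).
With v₃ = -3, v = (-3, 0, -3), so v₁ = -3.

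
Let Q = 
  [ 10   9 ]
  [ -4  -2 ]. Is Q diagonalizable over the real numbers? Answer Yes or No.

No

Characteristic polynomial: p(s) = s^2 - 8s + 16 = (s - 4)^2.
s = 4 has algebraic multiplicity 2; rank(Q − 4I) = 1, so geometric multiplicity = 1.
Geometric multiplicity < algebraic multiplicity, so Q is not diagonalizable.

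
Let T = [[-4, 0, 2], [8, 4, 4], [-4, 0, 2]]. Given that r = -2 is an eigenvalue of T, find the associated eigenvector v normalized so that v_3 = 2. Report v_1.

2

T + 2I = [[-2, 0, 2], [8, 6, 4], [-4, 0, 4]].
Solving (T + 2I)v = 0 gives the eigenspace spanned by (2, -4, 2).
With v_3 = 2, v = (2, -4, 2), so v_1 = 2.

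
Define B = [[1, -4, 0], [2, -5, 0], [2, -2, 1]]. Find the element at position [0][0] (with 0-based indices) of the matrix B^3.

25

Characteristic polynomial: μ^3 + 3μ^2 - μ - 3 = (μ - 1)(μ + 1)(μ + 3), so the eigenvalues are -3, -1, 1.
μ=-1: eigenvector (2, 1, -1).
μ=-3: eigenvector (1, 1, 0).
μ=1: eigenvector (0, 0, 1).
P = [[2, 1, 0], [1, 1, 0], [-1, 0, 1]], D = diag(-1, -3, 1), P⁻¹ = [[1, -1, 0], [-1, 2, 0], [1, -1, 1]].
B³ = P·diag(-1, -27, 1)·P⁻¹ = [[25, -52, 0], [26, -53, 0], [2, -2, 1]].
The requested entry is 25.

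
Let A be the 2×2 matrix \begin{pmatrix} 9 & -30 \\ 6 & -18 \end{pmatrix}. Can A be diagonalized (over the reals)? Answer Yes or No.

Characteristic polynomial: p(r) = r^2 + 9r + 18 = (r + 3)(r + 6).
All 2 eigenvalues are distinct, so A is diagonalizable.

Yes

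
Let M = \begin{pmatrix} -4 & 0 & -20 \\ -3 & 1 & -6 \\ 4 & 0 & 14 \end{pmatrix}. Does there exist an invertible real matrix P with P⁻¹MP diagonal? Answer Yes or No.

Yes

Characteristic polynomial: p(s) = s^3 - 11s^2 + 34s - 24 = (s - 6)(s - 4)(s - 1).
All 3 eigenvalues are distinct, so M is diagonalizable.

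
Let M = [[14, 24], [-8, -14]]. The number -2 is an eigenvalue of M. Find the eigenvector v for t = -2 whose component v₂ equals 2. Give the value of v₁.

-3

M + 2I = [[16, 24], [-8, -12]].
Solving (M + 2I)v = 0 gives the eigenspace spanned by (-3, 2).
With v₂ = 2, v = (-3, 2), so v₁ = -3.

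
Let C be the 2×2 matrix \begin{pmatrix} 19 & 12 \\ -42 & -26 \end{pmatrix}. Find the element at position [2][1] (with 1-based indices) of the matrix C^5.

-43302

Characteristic polynomial: λ^2 + 7λ + 10 = (λ + 2)(λ + 5), so the eigenvalues are -5, -2.
λ=-5: eigenvector (-1, 2).
λ=-2: eigenvector (-4, 7).
P = [[-1, -4], [2, 7]], D = diag(-5, -2), P⁻¹ = [[7, 4], [-2, -1]].
C⁵ = P·diag(-3125, -32)·P⁻¹ = [[21619, 12372], [-43302, -24776]].
The requested entry is -43302.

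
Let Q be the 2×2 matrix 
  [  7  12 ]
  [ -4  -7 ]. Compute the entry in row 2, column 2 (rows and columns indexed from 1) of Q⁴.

1

Characteristic polynomial: r^2 - 1 = (r - 1)(r + 1), so the eigenvalues are -1, 1.
r=-1: eigenvector (-3, 2).
r=1: eigenvector (-2, 1).
P = [[-3, -2], [2, 1]], D = diag(-1, 1), P⁻¹ = [[1, 2], [-2, -3]].
Q⁴ = P·diag(1, 1)·P⁻¹ = [[1, 0], [0, 1]].
The requested entry is 1.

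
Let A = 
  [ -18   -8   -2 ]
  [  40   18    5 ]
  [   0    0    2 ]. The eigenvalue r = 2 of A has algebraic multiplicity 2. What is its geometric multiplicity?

A − 2I = [[-20, -8, -2], [40, 16, 5], [0, 0, 0]].
This matrix has rank 2, so its null space has dimension 3 − 2 = 1.

1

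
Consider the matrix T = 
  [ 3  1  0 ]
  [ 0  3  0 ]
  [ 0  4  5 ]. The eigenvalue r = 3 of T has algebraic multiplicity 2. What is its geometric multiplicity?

1

T − 3I = [[0, 1, 0], [0, 0, 0], [0, 4, 2]].
This matrix has rank 2, so its null space has dimension 3 − 2 = 1.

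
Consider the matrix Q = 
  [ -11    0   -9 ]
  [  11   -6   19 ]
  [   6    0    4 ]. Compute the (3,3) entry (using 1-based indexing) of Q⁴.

-1202

Characteristic polynomial: λ^3 + 13λ^2 + 52λ + 60 = (λ + 2)(λ + 5)(λ + 6), so the eigenvalues are -6, -5, -2.
λ=-5: eigenvector (3, -5, -2).
λ=-2: eigenvector (-1, 2, 1).
λ=-6: eigenvector (0, 1, 0).
P = [[3, -1, 0], [-5, 2, 1], [-2, 1, 0]], D = diag(-5, -2, -6), P⁻¹ = [[1, 0, 1], [2, 0, 3], [1, 1, -1]].
Q⁴ = P·diag(625, 16, 1296)·P⁻¹ = [[1843, 0, 1827], [-1765, 1296, -4325], [-1218, 0, -1202]].
The requested entry is -1202.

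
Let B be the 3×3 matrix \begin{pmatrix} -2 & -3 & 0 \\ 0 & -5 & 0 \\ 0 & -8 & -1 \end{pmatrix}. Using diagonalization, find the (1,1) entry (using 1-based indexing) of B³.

Characteristic polynomial: t^3 + 8t^2 + 17t + 10 = (t + 1)(t + 2)(t + 5), so the eigenvalues are -5, -2, -1.
t=-5: eigenvector (1, 1, 2).
t=-2: eigenvector (1, 0, 0).
t=-1: eigenvector (0, 0, 1).
P = [[1, 1, 0], [1, 0, 0], [2, 0, 1]], D = diag(-5, -2, -1), P⁻¹ = [[0, 1, 0], [1, -1, 0], [0, -2, 1]].
B³ = P·diag(-125, -8, -1)·P⁻¹ = [[-8, -117, 0], [0, -125, 0], [0, -248, -1]].
The requested entry is -8.

-8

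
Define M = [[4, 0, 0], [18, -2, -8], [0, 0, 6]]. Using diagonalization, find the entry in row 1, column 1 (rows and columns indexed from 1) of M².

Characteristic polynomial: r^3 - 8r^2 + 4r + 48 = (r - 6)(r - 4)(r + 2), so the eigenvalues are -2, 4, 6.
r=4: eigenvector (1, 3, 0).
r=-2: eigenvector (0, 1, 0).
r=6: eigenvector (0, -1, 1).
P = [[1, 0, 0], [3, 1, -1], [0, 0, 1]], D = diag(4, -2, 6), P⁻¹ = [[1, 0, 0], [-3, 1, 1], [0, 0, 1]].
M² = P·diag(16, 4, 36)·P⁻¹ = [[16, 0, 0], [36, 4, -32], [0, 0, 36]].
The requested entry is 16.

16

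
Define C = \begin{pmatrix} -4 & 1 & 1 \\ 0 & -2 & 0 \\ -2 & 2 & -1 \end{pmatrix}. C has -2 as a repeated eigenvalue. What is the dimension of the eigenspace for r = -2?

C + 2I = [[-2, 1, 1], [0, 0, 0], [-2, 2, 1]].
This matrix has rank 2, so its null space has dimension 3 − 2 = 1.

1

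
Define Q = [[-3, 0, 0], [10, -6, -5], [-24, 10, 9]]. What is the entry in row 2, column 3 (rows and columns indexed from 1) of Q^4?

Characteristic polynomial: μ^3 - 13μ - 12 = (μ - 4)(μ + 1)(μ + 3), so the eigenvalues are -3, -1, 4.
μ=-3: eigenvector (1, 0, 2).
μ=-1: eigenvector (0, 1, -1).
μ=4: eigenvector (0, 1, -2).
P = [[1, 0, 0], [0, 1, 1], [2, -1, -2]], D = diag(-3, -1, 4), P⁻¹ = [[1, 0, 0], [-2, 2, 1], [2, -1, -1]].
Q⁴ = P·diag(81, 1, 256)·P⁻¹ = [[81, 0, 0], [510, -254, -255], [-860, 510, 511]].
The requested entry is -255.

-255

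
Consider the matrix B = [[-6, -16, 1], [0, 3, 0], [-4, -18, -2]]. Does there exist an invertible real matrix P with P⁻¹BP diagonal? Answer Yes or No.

Characteristic polynomial: p(r) = r^3 + 5r^2 - 8r - 48 = (r - 3)(r + 4)^2.
r = -4 has algebraic multiplicity 2; rank(B + 4I) = 2, so geometric multiplicity = 1.
Geometric multiplicity < algebraic multiplicity, so B is not diagonalizable.

No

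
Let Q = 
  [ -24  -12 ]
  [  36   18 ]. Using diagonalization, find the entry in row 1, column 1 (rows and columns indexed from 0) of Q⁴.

-3888

Characteristic polynomial: λ^2 + 6λ = λ(λ + 6), so the eigenvalues are -6, 0.
λ=0: eigenvector (1, -2).
λ=-6: eigenvector (2, -3).
P = [[1, 2], [-2, -3]], D = diag(0, -6), P⁻¹ = [[-3, -2], [2, 1]].
Q⁴ = P·diag(0, 1296)·P⁻¹ = [[5184, 2592], [-7776, -3888]].
The requested entry is -3888.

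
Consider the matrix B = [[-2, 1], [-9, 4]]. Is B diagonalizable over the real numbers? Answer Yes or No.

No

Characteristic polynomial: p(μ) = μ^2 - 2μ + 1 = (μ - 1)^2.
μ = 1 has algebraic multiplicity 2; rank(B − 1I) = 1, so geometric multiplicity = 1.
Geometric multiplicity < algebraic multiplicity, so B is not diagonalizable.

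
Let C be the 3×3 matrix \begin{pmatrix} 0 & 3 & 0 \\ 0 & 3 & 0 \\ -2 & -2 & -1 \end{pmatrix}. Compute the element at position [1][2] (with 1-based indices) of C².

Characteristic polynomial: r^3 - 2r^2 - 3r = r(r - 3)(r + 1), so the eigenvalues are -1, 0, 3.
r=3: eigenvector (1, 1, -1).
r=0: eigenvector (1, 0, -2).
r=-1: eigenvector (0, 0, 1).
P = [[1, 1, 0], [1, 0, 0], [-1, -2, 1]], D = diag(3, 0, -1), P⁻¹ = [[0, 1, 0], [1, -1, 0], [2, -1, 1]].
C² = P·diag(9, 0, 1)·P⁻¹ = [[0, 9, 0], [0, 9, 0], [2, -10, 1]].
The requested entry is 9.

9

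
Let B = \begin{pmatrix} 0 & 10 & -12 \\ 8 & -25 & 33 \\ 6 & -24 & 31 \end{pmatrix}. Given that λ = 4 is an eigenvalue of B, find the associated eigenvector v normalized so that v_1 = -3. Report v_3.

6

B − 4I = [[-4, 10, -12], [8, -29, 33], [6, -24, 27]].
Solving (B − 4I)v = 0 gives the eigenspace spanned by (-3, 6, 6).
With v_1 = -3, v = (-3, 6, 6), so v_3 = 6.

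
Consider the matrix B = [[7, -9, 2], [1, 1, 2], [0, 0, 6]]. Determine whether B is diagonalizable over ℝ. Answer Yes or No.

Characteristic polynomial: p(t) = t^3 - 14t^2 + 64t - 96 = (t - 6)(t - 4)^2.
t = 4 has algebraic multiplicity 2; rank(B − 4I) = 2, so geometric multiplicity = 1.
Geometric multiplicity < algebraic multiplicity, so B is not diagonalizable.

No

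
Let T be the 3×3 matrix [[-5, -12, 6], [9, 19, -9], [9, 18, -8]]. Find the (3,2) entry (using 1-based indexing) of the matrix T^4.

1530

Characteristic polynomial: s^3 - 6s^2 + 9s - 4 = (s - 4)(s - 1)^2, so the eigenvalues are 1, 1, 4.
s=1: eigenvector (1, -1, -1).
s=4: eigenvector (-2, 3, 3).
s=1: eigenvector (0, 1, 2).
P = [[1, -2, 0], [-1, 3, 1], [-1, 3, 2]], D = diag(1, 4, 1), P⁻¹ = [[3, 4, -2], [1, 2, -1], [0, -1, 1]].
T⁴ = P·diag(1, 256, 1)·P⁻¹ = [[-509, -1020, 510], [765, 1531, -765], [765, 1530, -764]].
The requested entry is 1530.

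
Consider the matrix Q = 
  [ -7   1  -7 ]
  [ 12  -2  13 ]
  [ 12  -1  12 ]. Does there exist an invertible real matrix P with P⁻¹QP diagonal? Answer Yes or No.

Characteristic polynomial: p(r) = r^3 - 3r^2 - 9r - 5 = (r - 5)(r + 1)^2.
r = -1 has algebraic multiplicity 2; rank(Q + 1I) = 2, so geometric multiplicity = 1.
Geometric multiplicity < algebraic multiplicity, so Q is not diagonalizable.

No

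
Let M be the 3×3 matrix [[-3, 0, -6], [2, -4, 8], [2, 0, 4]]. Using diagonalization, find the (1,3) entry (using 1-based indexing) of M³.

-6

Characteristic polynomial: λ^3 + 3λ^2 - 4λ = λ(λ - 1)(λ + 4), so the eigenvalues are -4, 0, 1.
λ=1: eigenvector (-3, 2, 2).
λ=-4: eigenvector (0, 1, 0).
λ=0: eigenvector (-2, 1, 1).
P = [[-3, 0, -2], [2, 1, 1], [2, 0, 1]], D = diag(1, -4, 0), P⁻¹ = [[1, 0, 2], [0, 1, -1], [-2, 0, -3]].
M³ = P·diag(1, -64, 0)·P⁻¹ = [[-3, 0, -6], [2, -64, 68], [2, 0, 4]].
The requested entry is -6.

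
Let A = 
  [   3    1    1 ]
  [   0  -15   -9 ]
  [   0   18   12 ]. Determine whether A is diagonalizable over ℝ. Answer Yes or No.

No

Characteristic polynomial: p(s) = s^3 - 27s + 54 = (s - 3)^2(s + 6).
s = 3 has algebraic multiplicity 2; rank(A − 3I) = 2, so geometric multiplicity = 1.
Geometric multiplicity < algebraic multiplicity, so A is not diagonalizable.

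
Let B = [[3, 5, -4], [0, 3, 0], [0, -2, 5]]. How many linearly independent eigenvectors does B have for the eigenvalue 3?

1

B − 3I = [[0, 5, -4], [0, 0, 0], [0, -2, 2]].
This matrix has rank 2, so its null space has dimension 3 − 2 = 1.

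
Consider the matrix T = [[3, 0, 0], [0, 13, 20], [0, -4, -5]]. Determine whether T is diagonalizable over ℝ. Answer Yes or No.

Yes

Characteristic polynomial: p(r) = r^3 - 11r^2 + 39r - 45 = (r - 5)(r - 3)^2.
r = 3 has algebraic multiplicity 2; rank(T − 3I) = 1, so geometric multiplicity = 2.
Every eigenvalue has geometric = algebraic multiplicity, so T is diagonalizable.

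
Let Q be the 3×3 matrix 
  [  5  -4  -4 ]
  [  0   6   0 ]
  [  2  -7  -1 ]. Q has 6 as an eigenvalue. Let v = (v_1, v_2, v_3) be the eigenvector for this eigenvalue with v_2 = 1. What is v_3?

-1

Q − 6I = [[-1, -4, -4], [0, 0, 0], [2, -7, -7]].
Solving (Q − 6I)v = 0 gives the eigenspace spanned by (0, 1, -1).
With v_2 = 1, v = (0, 1, -1), so v_3 = -1.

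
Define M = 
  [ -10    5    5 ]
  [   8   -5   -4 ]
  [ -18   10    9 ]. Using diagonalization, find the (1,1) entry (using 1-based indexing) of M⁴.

Characteristic polynomial: t^3 + 6t^2 + 5t = t(t + 1)(t + 5), so the eigenvalues are -5, -1, 0.
t=-1: eigenvector (0, -1, 1).
t=-5: eigenvector (-1, 1, -2).
t=0: eigenvector (1, 0, 2).
P = [[0, -1, 1], [-1, 1, 0], [1, -2, 2]], D = diag(-1, -5, 0), P⁻¹ = [[-2, 0, 1], [-2, 1, 1], [-1, 1, 1]].
M⁴ = P·diag(1, 625, 0)·P⁻¹ = [[1250, -625, -625], [-1248, 625, 624], [2498, -1250, -1249]].
The requested entry is 1250.

1250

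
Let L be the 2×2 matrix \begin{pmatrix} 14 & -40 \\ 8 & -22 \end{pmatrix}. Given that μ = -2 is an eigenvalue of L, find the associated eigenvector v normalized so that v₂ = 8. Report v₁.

L + 2I = [[16, -40], [8, -20]].
Solving (L + 2I)v = 0 gives the eigenspace spanned by (20, 8).
With v₂ = 8, v = (20, 8), so v₁ = 20.

20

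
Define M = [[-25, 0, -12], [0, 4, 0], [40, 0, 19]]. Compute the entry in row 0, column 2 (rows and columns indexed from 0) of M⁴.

Characteristic polynomial: t^3 + 2t^2 - 19t - 20 = (t - 4)(t + 1)(t + 5), so the eigenvalues are -5, -1, 4.
t=-1: eigenvector (1, 0, -2).
t=4: eigenvector (0, 1, 0).
t=-5: eigenvector (3, 0, -5).
P = [[1, 0, 3], [0, 1, 0], [-2, 0, -5]], D = diag(-1, 4, -5), P⁻¹ = [[-5, 0, -3], [0, 1, 0], [2, 0, 1]].
M⁴ = P·diag(1, 256, 625)·P⁻¹ = [[3745, 0, 1872], [0, 256, 0], [-6240, 0, -3119]].
The requested entry is 1872.

1872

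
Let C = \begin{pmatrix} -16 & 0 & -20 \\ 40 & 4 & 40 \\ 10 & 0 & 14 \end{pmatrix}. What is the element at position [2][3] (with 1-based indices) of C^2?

Characteristic polynomial: s^3 - 2s^2 - 32s + 96 = (s - 4)^2(s + 6), so the eigenvalues are -6, 4, 4.
s=4: eigenvector (1, -2, -1).
s=4: eigenvector (-1, 3, 1).
s=-6: eigenvector (2, -4, -1).
P = [[1, -1, 2], [-2, 3, -4], [-1, 1, -1]], D = diag(4, 4, -6), P⁻¹ = [[1, 1, -2], [2, 1, 0], [1, 0, 1]].
C² = P·diag(16, 16, 36)·P⁻¹ = [[56, 0, 40], [-80, 16, -80], [-20, 0, -4]].
The requested entry is -80.

-80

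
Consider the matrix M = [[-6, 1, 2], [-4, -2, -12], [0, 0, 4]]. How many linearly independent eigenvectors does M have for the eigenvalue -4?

1

M + 4I = [[-2, 1, 2], [-4, 2, -12], [0, 0, 8]].
This matrix has rank 2, so its null space has dimension 3 − 2 = 1.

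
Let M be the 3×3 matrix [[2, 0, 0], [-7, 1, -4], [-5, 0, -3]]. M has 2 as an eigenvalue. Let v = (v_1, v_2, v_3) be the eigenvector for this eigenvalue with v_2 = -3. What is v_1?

M − 2I = [[0, 0, 0], [-7, -1, -4], [-5, 0, -5]].
Solving (M − 2I)v = 0 gives the eigenspace spanned by (1, -3, -1).
With v_2 = -3, v = (1, -3, -1), so v_1 = 1.

1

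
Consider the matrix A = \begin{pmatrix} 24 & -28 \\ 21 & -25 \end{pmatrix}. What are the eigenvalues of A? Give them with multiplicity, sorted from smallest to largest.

Characteristic polynomial: p(λ) = λ^2 + λ - 12 = (λ - 3)(λ + 4).
Roots (with multiplicity): -4, 3.

-4, 3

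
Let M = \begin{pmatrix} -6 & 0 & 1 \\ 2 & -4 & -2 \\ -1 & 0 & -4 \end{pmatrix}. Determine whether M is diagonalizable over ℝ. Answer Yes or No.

No

Characteristic polynomial: p(λ) = λ^3 + 14λ^2 + 65λ + 100 = (λ + 4)(λ + 5)^2.
λ = -5 has algebraic multiplicity 2; rank(M + 5I) = 2, so geometric multiplicity = 1.
Geometric multiplicity < algebraic multiplicity, so M is not diagonalizable.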